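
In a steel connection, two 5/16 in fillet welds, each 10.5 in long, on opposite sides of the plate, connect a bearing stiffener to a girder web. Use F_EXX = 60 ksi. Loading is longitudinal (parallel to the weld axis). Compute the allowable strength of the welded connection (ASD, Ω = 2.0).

R_n/Ω ≈ 83.5 kips

Effective throat t_e = 0.707 × 0.3125 = 0.2209 in.
Total length L = 21 in; A_we = 0.2209 × 21 = 4.64 in².
F_nw = 0.6 F_EXX = 0.6 × 60 = 36 ksi.
R_n = 36 × 4.64 = 167 kips; R_n/Ω = 167/2.0 = 83.51 kips.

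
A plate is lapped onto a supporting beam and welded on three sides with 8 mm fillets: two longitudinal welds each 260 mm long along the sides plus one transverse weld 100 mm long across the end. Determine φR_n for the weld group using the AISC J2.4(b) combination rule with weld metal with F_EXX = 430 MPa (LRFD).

φR_n ≈ 679 kN

t_e = 0.707 × 8 = 5.656 mm.
R_nwl = 0.6 × 430 × 5.656 × 520 × 10⁻³ = 758.8 kN (longitudinal, 2 welds).
R_nwt = 0.6 × 430 × 5.656 × 100 × 10⁻³ = 145.9 kN (transverse, base value).
(i) R_nwl + R_nwt = 904.7 kN; (ii) 0.85 R_nwl + 1.5 R_nwt = 863.9 kN.
R_n = max = 904.7 kN [governs: (i)]; φR_n = 678.6 kN.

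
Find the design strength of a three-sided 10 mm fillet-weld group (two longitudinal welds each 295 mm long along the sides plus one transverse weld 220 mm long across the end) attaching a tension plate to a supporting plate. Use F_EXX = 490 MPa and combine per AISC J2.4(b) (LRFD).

φR_n ≈ 1300 kN

t_e = 0.707 × 10 = 7.07 mm.
R_nwl = 0.6 × 490 × 7.07 × 590 × 10⁻³ = 1226 kN (longitudinal, 2 welds).
R_nwt = 0.6 × 490 × 7.07 × 220 × 10⁻³ = 457.3 kN (transverse, base value).
(i) R_nwl + R_nwt = 1684 kN; (ii) 0.85 R_nwl + 1.5 R_nwt = 1728 kN.
R_n = max = 1728 kN [governs: (ii)]; φR_n = 1296 kN.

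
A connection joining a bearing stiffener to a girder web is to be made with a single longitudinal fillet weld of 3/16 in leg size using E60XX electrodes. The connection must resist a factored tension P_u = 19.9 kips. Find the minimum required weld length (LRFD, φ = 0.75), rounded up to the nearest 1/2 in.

E60XX → F_EXX = 60 ksi.
Throat t_e = 0.707 × 0.1875 = 0.1326 in.
φr_n = 0.75 × 0.6 × 60 × 0.1326 = 3.579 kips/in.
L_req = P_u / φr_n = 19.9 / 3.579 = 5.56 in total.
Round up → use L = 6 in.

L = 6 in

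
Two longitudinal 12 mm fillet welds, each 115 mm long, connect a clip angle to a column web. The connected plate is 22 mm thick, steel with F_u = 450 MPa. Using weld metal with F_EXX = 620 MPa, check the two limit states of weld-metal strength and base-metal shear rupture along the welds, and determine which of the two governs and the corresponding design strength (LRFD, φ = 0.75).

t_e = 0.707 × 12 = 8.484 mm; L = 230 mm.
Weld metal: φR_n = 0.75 × 0.6 × 620 × 8.484 × 230 × 10⁻³ = 544.4 kN.
Base metal (shear rupture): φR_n = 0.75 × 0.6 × 450 × 22 × 230 × 10⁻³ = 1025 kN.
Governing: weld metal.

φR_n ≈ 544 kN (weld metal governs)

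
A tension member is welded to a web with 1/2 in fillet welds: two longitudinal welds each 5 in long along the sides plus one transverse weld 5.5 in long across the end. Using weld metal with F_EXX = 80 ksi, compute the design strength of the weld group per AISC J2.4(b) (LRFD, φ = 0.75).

φR_n ≈ 213 kips

t_e = 0.707 × 0.5 = 0.3535 in.
R_nwl = 0.6 × 80 × 0.3535 × 10 = 169.7 kips (longitudinal, 2 welds).
R_nwt = 0.6 × 80 × 0.3535 × 5.5 = 93.32 kips (transverse, base value).
(i) R_nwl + R_nwt = 263 kips; (ii) 0.85 R_nwl + 1.5 R_nwt = 284.2 kips.
R_n = max = 284.2 kips [governs: (ii)]; φR_n = 213.2 kips.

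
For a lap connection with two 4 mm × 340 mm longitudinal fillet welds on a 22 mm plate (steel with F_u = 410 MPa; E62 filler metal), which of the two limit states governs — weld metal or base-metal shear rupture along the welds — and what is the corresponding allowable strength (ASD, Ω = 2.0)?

E62XX → F_EXX = 620 MPa.
t_e = 0.707 × 4 = 2.828 mm; L = 680 mm.
Weld metal: R_n/Ω = (1/2.0) × 0.6 × 620 × 2.828 × 680 × 10⁻³ = 357.7 kN.
Base metal (shear rupture): R_n/Ω = (1/2.0) × 0.6 × 410 × 22 × 680 × 10⁻³ = 1840 kN.
Governing: weld metal.

R_n/Ω ≈ 358 kN (weld metal governs)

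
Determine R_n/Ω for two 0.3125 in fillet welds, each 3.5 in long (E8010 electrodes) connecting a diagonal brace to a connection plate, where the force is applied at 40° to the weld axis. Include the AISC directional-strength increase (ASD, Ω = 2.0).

R_n/Ω ≈ 46.7 kips

E80XX → F_EXX = 80 ksi.
t_e = 0.707 × 0.3125 = 0.2209 in; A_we = 0.2209 × 7 = 1.547 in².
Directional factor: 1.0 + 0.5 sin^1.5(40°) = 1.258.
F_nw = 0.6 × 80 × 1.258 = 60.37 ksi.
R_n/Ω = (60.37 × 1.547) / 2.0 = 46.68 kips.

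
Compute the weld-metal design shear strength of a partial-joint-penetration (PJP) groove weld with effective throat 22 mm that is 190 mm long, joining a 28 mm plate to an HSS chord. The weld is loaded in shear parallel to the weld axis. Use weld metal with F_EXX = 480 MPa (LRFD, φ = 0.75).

Effective throat (given) t_e = 22 mm.
A_we = 22 × 190 = 4180 mm².
F_nw = 0.6 F_EXX = 288 MPa.
φR_n = 0.75 × 288 × 4180 × 10⁻³ = 902.9 kN.

φR_n ≈ 903 kN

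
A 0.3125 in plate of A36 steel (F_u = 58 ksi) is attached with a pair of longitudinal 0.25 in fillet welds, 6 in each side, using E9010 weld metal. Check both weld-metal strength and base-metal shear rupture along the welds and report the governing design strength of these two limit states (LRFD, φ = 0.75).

E90XX → F_EXX = 90 ksi.
t_e = 0.707 × 0.25 = 0.1767 in; L = 12 in.
Weld metal: φR_n = 0.75 × 0.6 × 90 × 0.1767 × 12 = 85.9 kips.
Base metal (shear rupture): φR_n = 0.75 × 0.6 × 58 × 0.3125 × 12 = 97.88 kips.
Governing: weld metal.

φR_n ≈ 85.9 kips (weld metal governs)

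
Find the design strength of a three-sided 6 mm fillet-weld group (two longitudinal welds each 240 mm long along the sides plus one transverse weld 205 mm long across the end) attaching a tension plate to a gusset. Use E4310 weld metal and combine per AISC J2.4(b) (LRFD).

φR_n ≈ 587 kN

E43XX → F_EXX = 430 MPa.
t_e = 0.707 × 6 = 4.242 mm.
R_nwl = 0.6 × 430 × 4.242 × 480 × 10⁻³ = 525.3 kN (longitudinal, 2 welds).
R_nwt = 0.6 × 430 × 4.242 × 205 × 10⁻³ = 224.4 kN (transverse, base value).
(i) R_nwl + R_nwt = 749.7 kN; (ii) 0.85 R_nwl + 1.5 R_nwt = 783.1 kN.
R_n = max = 783.1 kN [governs: (ii)]; φR_n = 587.3 kN.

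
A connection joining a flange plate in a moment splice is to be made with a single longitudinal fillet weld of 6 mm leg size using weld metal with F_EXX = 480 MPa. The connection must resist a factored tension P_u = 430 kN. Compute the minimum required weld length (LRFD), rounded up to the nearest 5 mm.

Throat t_e = 0.707 × 6 = 4.242 mm.
φr_n = 0.75 × 0.6 × 480 × 4.242 × 10⁻³ = 0.9163 kN/mm.
L_req = P_u / φr_n = 430 / 0.9163 = 469.3 mm total.
Round up → use L = 470 mm.

L = 470 mm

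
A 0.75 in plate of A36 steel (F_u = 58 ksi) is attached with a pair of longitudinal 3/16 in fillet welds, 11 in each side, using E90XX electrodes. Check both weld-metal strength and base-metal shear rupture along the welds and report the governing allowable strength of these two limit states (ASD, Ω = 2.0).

R_n/Ω ≈ 78.7 kips (weld metal governs)

E90XX → F_EXX = 90 ksi.
t_e = 0.707 × 0.1875 = 0.1326 in; L = 22 in.
Weld metal: R_n/Ω = (1/2.0) × 0.6 × 90 × 0.1326 × 22 = 78.74 kips.
Base metal (shear rupture): R_n/Ω = (1/2.0) × 0.6 × 58 × 0.75 × 22 = 287.1 kips.
Governing: weld metal.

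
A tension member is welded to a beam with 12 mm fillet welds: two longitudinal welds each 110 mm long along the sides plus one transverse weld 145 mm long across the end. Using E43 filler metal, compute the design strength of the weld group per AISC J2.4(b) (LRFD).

φR_n ≈ 664 kN

E43XX → F_EXX = 430 MPa.
t_e = 0.707 × 12 = 8.484 mm.
R_nwl = 0.6 × 430 × 8.484 × 220 × 10⁻³ = 481.6 kN (longitudinal, 2 welds).
R_nwt = 0.6 × 430 × 8.484 × 145 × 10⁻³ = 317.4 kN (transverse, base value).
(i) R_nwl + R_nwt = 798.9 kN; (ii) 0.85 R_nwl + 1.5 R_nwt = 885.4 kN.
R_n = max = 885.4 kN [governs: (ii)]; φR_n = 664 kN.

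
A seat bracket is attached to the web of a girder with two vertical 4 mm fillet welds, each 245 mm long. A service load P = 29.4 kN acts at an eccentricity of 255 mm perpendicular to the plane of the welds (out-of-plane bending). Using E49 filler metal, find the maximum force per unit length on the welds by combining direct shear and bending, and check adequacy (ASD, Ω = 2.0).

E49XX → F_EXX = 490 MPa.
L_w = 2 × 245 = 490 mm; section modulus (unit throat) S = 2 × L²/6 = 20010 mm².
Direct shear f_v = P/L_w = 29.4×10³/490 = 60 N/mm.
Moment M = P × e = 29.4×10³ × 255 = 7497000 N·mm; bending f_b = M/S = 374.7 N/mm.
f_max = √(f_v² + f_b²) = √(60² + 374.7²) = 379.5 N/mm.
r_n/Ω = (1/2.0) × 0.6 × 490 × (0.707 × 4) = 415.7 N/mm → adequate.

f_max ≈ 379 N/mm; adequate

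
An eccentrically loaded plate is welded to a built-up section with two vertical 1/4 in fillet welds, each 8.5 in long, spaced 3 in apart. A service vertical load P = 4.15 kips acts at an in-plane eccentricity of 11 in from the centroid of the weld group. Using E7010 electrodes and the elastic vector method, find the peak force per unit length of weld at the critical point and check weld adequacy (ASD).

E70XX → F_EXX = 70 ksi.
Total weld length L_w = 17 in. Treat welds as unit-width lines.
Polar moment about centroid: J = 2[d³/12 + d(b/2)²] = 2[8.5³/12 + 8.5×1.5²] = 140.6 in³.
Direct shear f_v = P/L_w = 4.15 / 17 = 0.2441 kip/in (vertical).
Torsion M = P·e = 4.15 × 11 = 45.65 kip·in.
Critical point at (x, y) = (1.5, 4.25) from centroid. f_tx = M·y/J = 1.38 kip/in; f_ty = M·x/J = 0.487 kip/in.
Resultant f_max = √[f_tx² + (f_v + f_ty)²] = √[1.38² + (0.2441 + 0.487)²] = 1.562 kip/in.
Capacity per unit length: r_n/Ω = (1/2.0) × 0.6 × 70 × (0.707 × 0.25) = 3.712 kip/in.
1.562 ≤ 3.712 → adequate.

f_max ≈ 1.56 kip/in; adequate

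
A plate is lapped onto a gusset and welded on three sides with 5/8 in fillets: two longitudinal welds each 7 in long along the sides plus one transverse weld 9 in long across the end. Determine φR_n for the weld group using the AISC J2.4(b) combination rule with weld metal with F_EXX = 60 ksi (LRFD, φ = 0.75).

φR_n ≈ 303 kips

t_e = 0.707 × 0.625 = 0.4419 in.
R_nwl = 0.6 × 60 × 0.4419 × 14 = 222.7 kips (longitudinal, 2 welds).
R_nwt = 0.6 × 60 × 0.4419 × 9 = 143.2 kips (transverse, base value).
(i) R_nwl + R_nwt = 365.9 kips; (ii) 0.85 R_nwl + 1.5 R_nwt = 404.1 kips.
R_n = max = 404.1 kips [governs: (ii)]; φR_n = 303 kips.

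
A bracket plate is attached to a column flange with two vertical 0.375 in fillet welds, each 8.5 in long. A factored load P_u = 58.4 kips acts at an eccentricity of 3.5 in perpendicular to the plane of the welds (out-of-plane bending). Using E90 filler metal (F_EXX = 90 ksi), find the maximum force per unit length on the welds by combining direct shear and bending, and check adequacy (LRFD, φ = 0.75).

f_max ≈ 9.16 kip/in; adequate

L_w = 2 × 8.5 = 17 in; section modulus (unit throat) S = 2 × L²/6 = 24.08 in².
Direct shear f_v = P/L_w = 58.4/17 = 3.435 kip/in.
Moment M = P × e = 58.4 × 3.5 = 204.4 kip·in; bending f_b = M/S = 8.487 kip/in.
f_max = √(f_v² + f_b²) = √(3.435² + 8.487²) = 9.156 kip/in.
φr_n = 0.75 × 0.6 × 90 × (0.707 × 0.375) = 10.74 kip/in → adequate.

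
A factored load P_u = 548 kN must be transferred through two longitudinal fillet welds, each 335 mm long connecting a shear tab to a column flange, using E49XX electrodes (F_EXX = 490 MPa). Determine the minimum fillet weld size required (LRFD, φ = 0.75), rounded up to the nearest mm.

w = 6 mm

Total weld length L = 670 mm.
Required throat t_e = P_u / (φ × 0.6 F_EXX × L) = 548 / (0.75 × 0.6 × 490 × 670 × 10⁻³) = 3.709 mm.
Required leg w = t_e / 0.707 = 5.247 mm → use 6 mm.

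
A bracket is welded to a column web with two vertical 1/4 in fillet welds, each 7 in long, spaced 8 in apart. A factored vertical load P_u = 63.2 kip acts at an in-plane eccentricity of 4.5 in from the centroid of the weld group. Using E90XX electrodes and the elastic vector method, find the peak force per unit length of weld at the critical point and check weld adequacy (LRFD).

f_max ≈ 9.26 kip/in; NOT adequate

E90XX → F_EXX = 90 ksi.
Total weld length L_w = 14 in. Treat welds as unit-width lines.
Polar moment about centroid: J = 2[d³/12 + d(b/2)²] = 2[7³/12 + 7×4²] = 281.2 in³.
Direct shear f_v = P/L_w = 63.2 / 14 = 4.514 kip/in (vertical).
Torsion M = P·e = 63.2 × 4.5 = 284.4 kip·in.
Critical point at (x, y) = (4, 3.5) from centroid. f_tx = M·y/J = 3.54 kip/in; f_ty = M·x/J = 4.046 kip/in.
Resultant f_max = √[f_tx² + (f_v + f_ty)²] = √[3.54² + (4.514 + 4.046)²] = 9.263 kip/in.
Capacity per unit length: φr_n = 0.75 × 0.6 × 90 × (0.707 × 0.25) = 7.158 kip/in.
9.263 > 7.158 → NOT adequate.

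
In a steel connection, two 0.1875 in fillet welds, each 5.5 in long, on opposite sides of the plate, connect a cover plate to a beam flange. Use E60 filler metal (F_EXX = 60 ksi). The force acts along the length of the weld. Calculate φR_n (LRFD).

φR_n ≈ 39.4 kip

Effective throat t_e = 0.707 × 0.1875 = 0.1326 in.
Total length L = 11 in; A_we = 0.1326 × 11 = 1.458 in².
F_nw = 0.6 F_EXX = 0.6 × 60 = 36 ksi.
φR_n = 0.75 × 36 × 1.458 = 39.37 kip.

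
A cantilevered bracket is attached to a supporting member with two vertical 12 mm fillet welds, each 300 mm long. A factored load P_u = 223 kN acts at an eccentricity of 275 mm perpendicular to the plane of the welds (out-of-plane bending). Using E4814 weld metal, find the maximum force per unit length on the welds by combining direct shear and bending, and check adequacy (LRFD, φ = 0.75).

f_max ≈ 2080 N/mm; NOT adequate

E48XX → F_EXX = 480 MPa.
L_w = 2 × 300 = 600 mm; section modulus (unit throat) S = 2 × L²/6 = 30000 mm².
Direct shear f_v = P/L_w = 223×10³/600 = 371.7 N/mm.
Moment M = P × e = 223×10³ × 275 = 61325000 N·mm; bending f_b = M/S = 2044 N/mm.
f_max = √(f_v² + f_b²) = √(371.7² + 2044²) = 2078 N/mm.
φr_n = 0.75 × 0.6 × 480 × (0.707 × 12) = 1833 N/mm → NOT adequate.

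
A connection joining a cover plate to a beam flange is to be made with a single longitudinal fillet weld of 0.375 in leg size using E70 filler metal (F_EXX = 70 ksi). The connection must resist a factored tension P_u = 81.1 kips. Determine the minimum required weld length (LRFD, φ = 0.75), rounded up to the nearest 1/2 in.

Throat t_e = 0.707 × 0.375 = 0.2651 in.
φr_n = 0.75 × 0.6 × 70 × 0.2651 = 8.351 kips/in.
L_req = P_u / φr_n = 81.1 / 8.351 = 9.711 in total.
Round up → use L = 10 in.

L = 10 in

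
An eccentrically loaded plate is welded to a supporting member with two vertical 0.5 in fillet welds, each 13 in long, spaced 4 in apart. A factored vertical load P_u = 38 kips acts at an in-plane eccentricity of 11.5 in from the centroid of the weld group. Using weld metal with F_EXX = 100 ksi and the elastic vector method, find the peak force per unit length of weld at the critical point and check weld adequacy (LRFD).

Total weld length L_w = 26 in. Treat welds as unit-width lines.
Polar moment about centroid: J = 2[d³/12 + d(b/2)²] = 2[13³/12 + 13×2²] = 470.2 in³.
Direct shear f_v = P/L_w = 38 / 26 = 1.462 kip/in (vertical).
Torsion M = P·e = 38 × 11.5 = 437 kip·in.
Critical point at (x, y) = (2, 6.5) from centroid. f_tx = M·y/J = 6.041 kip/in; f_ty = M·x/J = 1.859 kip/in.
Resultant f_max = √[f_tx² + (f_v + f_ty)²] = √[6.041² + (1.462 + 1.859)²] = 6.894 kip/in.
Capacity per unit length: φr_n = 0.75 × 0.6 × 100 × (0.707 × 0.5) = 15.91 kip/in.
6.894 ≤ 15.91 → adequate.

f_max ≈ 6.89 kip/in; adequate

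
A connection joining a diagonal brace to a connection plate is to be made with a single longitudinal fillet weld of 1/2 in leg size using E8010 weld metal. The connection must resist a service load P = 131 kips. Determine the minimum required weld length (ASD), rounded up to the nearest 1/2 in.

E80XX → F_EXX = 80 ksi.
Throat t_e = 0.707 × 0.5 = 0.3535 in.
r_n/Ω = (0.6 × 80 × 0.3535) / 2.0 = 8.484 kip/in.
L_req = P / (r_n/Ω) = 131 / 8.484 = 15.44 in total.
Round up → use L = 15.5 in.

L = 15.5 in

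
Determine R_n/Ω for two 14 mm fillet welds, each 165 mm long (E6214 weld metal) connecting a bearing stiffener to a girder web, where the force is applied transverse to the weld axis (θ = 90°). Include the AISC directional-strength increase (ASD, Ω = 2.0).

E62XX → F_EXX = 620 MPa.
t_e = 0.707 × 14 = 9.898 mm; A_we = 9.898 × 330 = 3266 mm².
Directional factor: 1.0 + 0.5 sin^1.5(90°) = 1.5.
F_nw = 0.6 × 620 × 1.5 = 558 MPa.
R_n/Ω = (558 × 3266) / 2.0 × 10⁻³ = 911.3 kN.

R_n/Ω ≈ 911 kN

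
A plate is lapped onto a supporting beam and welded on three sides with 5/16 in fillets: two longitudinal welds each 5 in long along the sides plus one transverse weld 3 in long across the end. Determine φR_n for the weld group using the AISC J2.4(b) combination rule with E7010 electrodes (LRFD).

E70XX → F_EXX = 70 ksi.
t_e = 0.707 × 0.3125 = 0.2209 in.
R_nwl = 0.6 × 70 × 0.2209 × 10 = 92.79 kips (longitudinal, 2 welds).
R_nwt = 0.6 × 70 × 0.2209 × 3 = 27.84 kips (transverse, base value).
(i) R_nwl + R_nwt = 120.6 kips; (ii) 0.85 R_nwl + 1.5 R_nwt = 120.6 kips.
R_n = max = 120.6 kips [governs: (ii)]; φR_n = 90.47 kips.

φR_n ≈ 90.5 kips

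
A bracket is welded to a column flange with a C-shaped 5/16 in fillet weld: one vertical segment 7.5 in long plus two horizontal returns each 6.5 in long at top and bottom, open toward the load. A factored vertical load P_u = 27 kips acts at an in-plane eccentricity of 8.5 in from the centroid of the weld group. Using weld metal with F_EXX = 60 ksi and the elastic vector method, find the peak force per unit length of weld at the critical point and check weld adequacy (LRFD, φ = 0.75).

Total weld length L_w = 20.5 in. Treat welds as unit-width lines.
Centroid: x̄ = 2×6.5×3.25 / 20.5 = 2.061 in from the vertical weld.
Polar moment about centroid: J = I_x + I_y = [7.5³/12 + 2×6.5×3.75²] + [7.5×2.061² + 2(6.5³/12 + 6.5×1.189²)] = 314 in³.
Direct shear f_v = P/L_w = 27 / 20.5 = 1.317 kip/in (vertical).
Torsion M = P·e = 27 × 8.5 = 229.5 kip·in.
Critical point at (x, y) = (4.439, 3.75) from centroid. f_tx = M·y/J = 2.741 kip/in; f_ty = M·x/J = 3.245 kip/in.
Resultant f_max = √[f_tx² + (f_v + f_ty)²] = √[2.741² + (1.317 + 3.245)²] = 5.322 kip/in.
Capacity per unit length: φr_n = 0.75 × 0.6 × 60 × (0.707 × 0.3125) = 5.965 kip/in.
5.322 ≤ 5.965 → adequate.

f_max ≈ 5.32 kip/in; adequate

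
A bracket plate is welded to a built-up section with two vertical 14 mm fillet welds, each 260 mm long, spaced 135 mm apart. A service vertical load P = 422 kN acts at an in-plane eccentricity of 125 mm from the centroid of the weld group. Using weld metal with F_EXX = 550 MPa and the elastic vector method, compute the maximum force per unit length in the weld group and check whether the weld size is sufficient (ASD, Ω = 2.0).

f_max ≈ 1970 N/mm; NOT adequate

Total weld length L_w = 520 mm. Treat welds as unit-width lines.
Polar moment about centroid: J = 2[d³/12 + d(b/2)²] = 2[260³/12 + 260×67.5²] = 5299000 mm³.
Direct shear f_v = P/L_w = 422×10³ / 520 = 811.5 N/mm (vertical).
Torsion M = P·e = 422×10³ × 125 = 52750000 N·mm.
Critical point at (x, y) = (67.5, 130) from centroid. f_tx = M·y/J = 1294 N/mm; f_ty = M·x/J = 672 N/mm.
Resultant f_max = √[f_tx² + (f_v + f_ty)²] = √[1294² + (811.5 + 672)²] = 1969 N/mm.
Capacity per unit length: r_n/Ω = (1/2.0) × 0.6 × 550 × (0.707 × 14) = 1633 N/mm.
1969 > 1633 → NOT adequate.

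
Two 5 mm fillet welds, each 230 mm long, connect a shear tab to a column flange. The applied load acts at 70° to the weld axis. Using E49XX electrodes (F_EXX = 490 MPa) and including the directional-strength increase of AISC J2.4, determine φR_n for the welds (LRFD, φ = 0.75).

φR_n ≈ 522 kN

t_e = 0.707 × 5 = 3.535 mm; A_we = 3.535 × 460 = 1626 mm².
Directional factor: 1.0 + 0.5 sin^1.5(70°) = 1.455.
F_nw = 0.6 × 490 × 1.455 = 427.9 MPa.
φR_n = 0.75 × 427.9 × 1626 × 10⁻³ = 521.9 kN.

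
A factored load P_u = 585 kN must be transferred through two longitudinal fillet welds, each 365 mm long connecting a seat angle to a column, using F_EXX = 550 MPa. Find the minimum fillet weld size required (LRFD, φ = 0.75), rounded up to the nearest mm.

Total weld length L = 730 mm.
Required throat t_e = P_u / (φ × 0.6 F_EXX × L) = 585 / (0.75 × 0.6 × 550 × 730 × 10⁻³) = 3.238 mm.
Required leg w = t_e / 0.707 = 4.58 mm → use 5 mm.

w = 5 mm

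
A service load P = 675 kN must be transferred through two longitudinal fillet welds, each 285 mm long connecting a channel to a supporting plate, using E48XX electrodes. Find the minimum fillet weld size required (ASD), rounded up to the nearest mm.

E48XX → F_EXX = 480 MPa.
Total weld length L = 570 mm.
Required throat t_e = P × Ω / (0.6 F_EXX × L) = 675 × 2.0 / (0.6 × 480 × 570 × 10⁻³) = 8.224 mm.
Required leg w = t_e / 0.707 = 11.63 mm → use 12 mm.

w = 12 mm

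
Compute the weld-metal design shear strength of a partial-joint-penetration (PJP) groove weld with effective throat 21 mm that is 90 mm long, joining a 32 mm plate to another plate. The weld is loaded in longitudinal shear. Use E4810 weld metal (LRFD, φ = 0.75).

φR_n ≈ 408 kN

E48XX → F_EXX = 480 MPa.
Effective throat (given) t_e = 21 mm.
A_we = 21 × 90 = 1890 mm².
F_nw = 0.6 F_EXX = 288 MPa.
φR_n = 0.75 × 288 × 1890 × 10⁻³ = 408.2 kN.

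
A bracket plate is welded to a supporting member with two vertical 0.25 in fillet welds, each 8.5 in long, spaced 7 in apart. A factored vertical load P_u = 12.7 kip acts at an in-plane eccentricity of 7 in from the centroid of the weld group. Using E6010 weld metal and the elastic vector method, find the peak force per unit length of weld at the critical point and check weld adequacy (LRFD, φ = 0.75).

E60XX → F_EXX = 60 ksi.
Total weld length L_w = 17 in. Treat welds as unit-width lines.
Polar moment about centroid: J = 2[d³/12 + d(b/2)²] = 2[8.5³/12 + 8.5×3.5²] = 310.6 in³.
Direct shear f_v = P/L_w = 12.7 / 17 = 0.7471 kip/in (vertical).
Torsion M = P·e = 12.7 × 7 = 88.9 kip·in.
Critical point at (x, y) = (3.5, 4.25) from centroid. f_tx = M·y/J = 1.216 kip/in; f_ty = M·x/J = 1.002 kip/in.
Resultant f_max = √[f_tx² + (f_v + f_ty)²] = √[1.216² + (0.7471 + 1.002)²] = 2.13 kip/in.
Capacity per unit length: φr_n = 0.75 × 0.6 × 60 × (0.707 × 0.25) = 4.772 kip/in.
2.13 ≤ 4.772 → adequate.

f_max ≈ 2.13 kip/in; adequate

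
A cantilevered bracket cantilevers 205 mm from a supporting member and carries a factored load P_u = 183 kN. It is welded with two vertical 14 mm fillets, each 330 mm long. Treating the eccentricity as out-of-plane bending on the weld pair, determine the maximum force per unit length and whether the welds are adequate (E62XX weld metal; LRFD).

f_max ≈ 1070 N/mm; adequate

E62XX → F_EXX = 620 MPa.
L_w = 2 × 330 = 660 mm; section modulus (unit throat) S = 2 × L²/6 = 36300 mm².
Direct shear f_v = P/L_w = 183×10³/660 = 277.3 N/mm.
Moment M = P × e = 183×10³ × 205 = 37515000 N·mm; bending f_b = M/S = 1033 N/mm.
f_max = √(f_v² + f_b²) = √(277.3² + 1033²) = 1070 N/mm.
φr_n = 0.75 × 0.6 × 620 × (0.707 × 14) = 2762 N/mm → adequate.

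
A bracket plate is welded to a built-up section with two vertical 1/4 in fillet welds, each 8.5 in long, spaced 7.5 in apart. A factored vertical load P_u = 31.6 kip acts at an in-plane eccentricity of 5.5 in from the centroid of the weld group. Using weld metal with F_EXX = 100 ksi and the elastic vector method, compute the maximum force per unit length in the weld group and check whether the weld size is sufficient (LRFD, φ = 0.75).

Total weld length L_w = 17 in. Treat welds as unit-width lines.
Polar moment about centroid: J = 2[d³/12 + d(b/2)²] = 2[8.5³/12 + 8.5×3.75²] = 341.4 in³.
Direct shear f_v = P/L_w = 31.6 / 17 = 1.859 kip/in (vertical).
Torsion M = P·e = 31.6 × 5.5 = 173.8 kip·in.
Critical point at (x, y) = (3.75, 4.25) from centroid. f_tx = M·y/J = 2.163 kip/in; f_ty = M·x/J = 1.909 kip/in.
Resultant f_max = √[f_tx² + (f_v + f_ty)²] = √[2.163² + (1.859 + 1.909)²] = 4.345 kip/in.
Capacity per unit length: φr_n = 0.75 × 0.6 × 100 × (0.707 × 0.25) = 7.954 kip/in.
4.345 ≤ 7.954 → adequate.

f_max ≈ 4.34 kip/in; adequate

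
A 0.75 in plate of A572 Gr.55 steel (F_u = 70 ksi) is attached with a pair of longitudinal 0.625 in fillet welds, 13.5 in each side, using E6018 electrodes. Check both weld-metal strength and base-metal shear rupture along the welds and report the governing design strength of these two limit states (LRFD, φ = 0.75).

E60XX → F_EXX = 60 ksi.
t_e = 0.707 × 0.625 = 0.4419 in; L = 27 in.
Weld metal: φR_n = 0.75 × 0.6 × 60 × 0.4419 × 27 = 322.1 kip.
Base metal (shear rupture): φR_n = 0.75 × 0.6 × 70 × 0.75 × 27 = 637.9 kip.
Governing: weld metal.

φR_n ≈ 322 kip (weld metal governs)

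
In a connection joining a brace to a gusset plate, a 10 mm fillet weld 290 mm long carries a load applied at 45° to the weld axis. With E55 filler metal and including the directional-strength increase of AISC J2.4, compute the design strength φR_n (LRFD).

φR_n ≈ 658 kN

E55XX → F_EXX = 550 MPa.
t_e = 0.707 × 10 = 7.07 mm; A_we = 7.07 × 290 = 2050 mm².
Directional factor: 1.0 + 0.5 sin^1.5(45°) = 1.297.
F_nw = 0.6 × 550 × 1.297 = 428.1 MPa.
φR_n = 0.75 × 428.1 × 2050 × 10⁻³ = 658.3 kN.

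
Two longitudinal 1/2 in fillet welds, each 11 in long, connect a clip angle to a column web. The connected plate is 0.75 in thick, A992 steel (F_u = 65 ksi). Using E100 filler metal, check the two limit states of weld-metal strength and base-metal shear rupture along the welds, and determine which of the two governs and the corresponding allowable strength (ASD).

E100XX → F_EXX = 100 ksi.
t_e = 0.707 × 0.5 = 0.3535 in; L = 22 in.
Weld metal: R_n/Ω = (1/2.0) × 0.6 × 100 × 0.3535 × 22 = 233.3 kips.
Base metal (shear rupture): R_n/Ω = (1/2.0) × 0.6 × 65 × 0.75 × 22 = 321.8 kips.
Governing: weld metal.

R_n/Ω ≈ 233 kips (weld metal governs)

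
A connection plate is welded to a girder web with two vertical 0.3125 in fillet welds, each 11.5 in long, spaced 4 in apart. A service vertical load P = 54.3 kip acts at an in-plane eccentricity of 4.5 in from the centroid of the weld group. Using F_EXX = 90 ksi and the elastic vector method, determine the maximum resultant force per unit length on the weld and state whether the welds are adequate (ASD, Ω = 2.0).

f_max ≈ 5.55 kip/in; adequate

Total weld length L_w = 23 in. Treat welds as unit-width lines.
Polar moment about centroid: J = 2[d³/12 + d(b/2)²] = 2[11.5³/12 + 11.5×2²] = 345.5 in³.
Direct shear f_v = P/L_w = 54.3 / 23 = 2.361 kip/in (vertical).
Torsion M = P·e = 54.3 × 4.5 = 244.35 kip·in.
Critical point at (x, y) = (2, 5.75) from centroid. f_tx = M·y/J = 4.067 kip/in; f_ty = M·x/J = 1.415 kip/in.
Resultant f_max = √[f_tx² + (f_v + f_ty)²] = √[4.067² + (2.361 + 1.415)²] = 5.549 kip/in.
Capacity per unit length: r_n/Ω = (1/2.0) × 0.6 × 90 × (0.707 × 0.3125) = 5.965 kip/in.
5.549 ≤ 5.965 → adequate.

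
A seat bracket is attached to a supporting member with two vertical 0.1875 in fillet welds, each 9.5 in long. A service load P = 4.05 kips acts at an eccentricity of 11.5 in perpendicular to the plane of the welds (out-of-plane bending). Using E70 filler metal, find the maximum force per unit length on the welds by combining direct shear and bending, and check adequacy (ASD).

f_max ≈ 1.56 kip/in; adequate

E70XX → F_EXX = 70 ksi.
L_w = 2 × 9.5 = 19 in; section modulus (unit throat) S = 2 × L²/6 = 30.08 in².
Direct shear f_v = P/L_w = 4.05/19 = 0.2132 kip/in.
Moment M = P × e = 4.05 × 11.5 = 46.575 kip·in; bending f_b = M/S = 1.548 kip/in.
f_max = √(f_v² + f_b²) = √(0.2132² + 1.548²) = 1.563 kip/in.
r_n/Ω = (1/2.0) × 0.6 × 70 × (0.707 × 0.1875) = 2.784 kip/in → adequate.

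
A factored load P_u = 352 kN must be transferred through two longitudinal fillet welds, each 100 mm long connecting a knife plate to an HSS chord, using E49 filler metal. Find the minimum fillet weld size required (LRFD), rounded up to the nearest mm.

E49XX → F_EXX = 490 MPa.
Total weld length L = 200 mm.
Required throat t_e = P_u / (φ × 0.6 F_EXX × L) = 352 / (0.75 × 0.6 × 490 × 200 × 10⁻³) = 7.982 mm.
Required leg w = t_e / 0.707 = 11.29 mm → use 12 mm.

w = 12 mm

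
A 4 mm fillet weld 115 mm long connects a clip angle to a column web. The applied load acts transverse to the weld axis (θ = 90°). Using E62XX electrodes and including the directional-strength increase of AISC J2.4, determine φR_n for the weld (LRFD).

E62XX → F_EXX = 620 MPa.
t_e = 0.707 × 4 = 2.828 mm; A_we = 2.828 × 115 = 325.2 mm².
Directional factor: 1.0 + 0.5 sin^1.5(90°) = 1.5.
F_nw = 0.6 × 620 × 1.5 = 558 MPa.
φR_n = 0.75 × 558 × 325.2 × 10⁻³ = 136.1 kN.

φR_n ≈ 136 kN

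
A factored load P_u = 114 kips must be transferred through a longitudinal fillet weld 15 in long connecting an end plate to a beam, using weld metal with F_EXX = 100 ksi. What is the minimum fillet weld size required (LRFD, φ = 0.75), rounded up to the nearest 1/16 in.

Total weld length L = 15 in.
Required throat t_e = P_u / (φ × 0.6 F_EXX × L) = 114 / (0.75 × 0.6 × 100 × 15) = 0.1689 in.
Required leg w = t_e / 0.707 = 0.2389 in → use 1/4 in.

w = 1/4 in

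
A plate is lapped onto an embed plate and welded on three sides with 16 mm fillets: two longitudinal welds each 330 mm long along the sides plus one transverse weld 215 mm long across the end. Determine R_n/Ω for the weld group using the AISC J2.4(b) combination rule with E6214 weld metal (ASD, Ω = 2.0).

E62XX → F_EXX = 620 MPa.
t_e = 0.707 × 16 = 11.31 mm.
R_nwl = 0.6 × 620 × 11.31 × 660 × 10⁻³ = 2777 kN (longitudinal, 2 welds).
R_nwt = 0.6 × 620 × 11.31 × 215 × 10⁻³ = 904.7 kN (transverse, base value).
(i) R_nwl + R_nwt = 3682 kN; (ii) 0.85 R_nwl + 1.5 R_nwt = 3718 kN.
R_n = max = 3718 kN [governs: (ii)]; R_n/Ω = 1859 kN.

R_n/Ω ≈ 1860 kN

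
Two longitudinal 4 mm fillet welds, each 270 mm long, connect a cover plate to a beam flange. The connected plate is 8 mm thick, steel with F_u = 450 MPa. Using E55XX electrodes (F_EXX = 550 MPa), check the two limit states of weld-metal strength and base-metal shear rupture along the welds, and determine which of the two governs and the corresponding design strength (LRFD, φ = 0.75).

φR_n ≈ 378 kN (weld metal governs)

t_e = 0.707 × 4 = 2.828 mm; L = 540 mm.
Weld metal: φR_n = 0.75 × 0.6 × 550 × 2.828 × 540 × 10⁻³ = 378 kN.
Base metal (shear rupture): φR_n = 0.75 × 0.6 × 450 × 8 × 540 × 10⁻³ = 874.8 kN.
Governing: weld metal.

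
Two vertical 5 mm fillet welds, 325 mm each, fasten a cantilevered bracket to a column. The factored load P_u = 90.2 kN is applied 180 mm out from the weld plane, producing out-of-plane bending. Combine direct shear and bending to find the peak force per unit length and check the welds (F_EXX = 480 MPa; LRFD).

L_w = 2 × 325 = 650 mm; section modulus (unit throat) S = 2 × L²/6 = 35210 mm².
Direct shear f_v = P/L_w = 90.2×10³/650 = 138.8 N/mm.
Moment M = P × e = 90.2×10³ × 180 = 16236000 N·mm; bending f_b = M/S = 461.1 N/mm.
f_max = √(f_v² + f_b²) = √(138.8² + 461.1²) = 481.6 N/mm.
φr_n = 0.75 × 0.6 × 480 × (0.707 × 5) = 763.6 N/mm → adequate.

f_max ≈ 482 N/mm; adequate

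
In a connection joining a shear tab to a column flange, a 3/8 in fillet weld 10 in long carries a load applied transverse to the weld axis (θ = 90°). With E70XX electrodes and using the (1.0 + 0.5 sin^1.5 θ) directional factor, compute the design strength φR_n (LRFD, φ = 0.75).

φR_n ≈ 125 kip

E70XX → F_EXX = 70 ksi.
t_e = 0.707 × 0.375 = 0.2651 in; A_we = 0.2651 × 10 = 2.651 in².
Directional factor: 1.0 + 0.5 sin^1.5(90°) = 1.5.
F_nw = 0.6 × 70 × 1.5 = 63 ksi.
φR_n = 0.75 × 63 × 2.651 = 125.3 kip.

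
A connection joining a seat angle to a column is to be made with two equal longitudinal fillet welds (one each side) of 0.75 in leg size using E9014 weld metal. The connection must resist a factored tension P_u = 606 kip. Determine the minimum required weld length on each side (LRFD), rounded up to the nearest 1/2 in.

E90XX → F_EXX = 90 ksi.
Throat t_e = 0.707 × 0.75 = 0.5302 in.
φr_n = 0.75 × 0.6 × 90 × 0.5302 = 21.48 kip/in.
L_req = P_u / φr_n = 606 / 21.48 = 28.22 in total.
Per side: 28.22 / 2 = 14.11 in.
Round up → use L = 14.5 in on each side.

L = 14.5 in on each side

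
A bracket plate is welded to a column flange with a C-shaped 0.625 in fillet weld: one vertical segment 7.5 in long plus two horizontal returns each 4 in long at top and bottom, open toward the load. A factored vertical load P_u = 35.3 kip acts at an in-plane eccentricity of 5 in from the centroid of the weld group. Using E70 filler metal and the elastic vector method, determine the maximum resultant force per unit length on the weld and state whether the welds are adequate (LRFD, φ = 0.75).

E70XX → F_EXX = 70 ksi.
Total weld length L_w = 15.5 in. Treat welds as unit-width lines.
Centroid: x̄ = 2×4×2 / 15.5 = 1.032 in from the vertical weld.
Polar moment about centroid: J = I_x + I_y = [7.5³/12 + 2×4×3.75²] + [7.5×1.032² + 2(4³/12 + 4×0.9677²)] = 173.8 in³.
Direct shear f_v = P/L_w = 35.3 / 15.5 = 2.277 kip/in (vertical).
Torsion M = P·e = 35.3 × 5 = 176.5 kip·in.
Critical point at (x, y) = (2.968, 3.75) from centroid. f_tx = M·y/J = 3.808 kip/in; f_ty = M·x/J = 3.014 kip/in.
Resultant f_max = √[f_tx² + (f_v + f_ty)²] = √[3.808² + (2.277 + 3.014)²] = 6.519 kip/in.
Capacity per unit length: φr_n = 0.75 × 0.6 × 70 × (0.707 × 0.625) = 13.92 kip/in.
6.519 ≤ 13.92 → adequate.

f_max ≈ 6.52 kip/in; adequate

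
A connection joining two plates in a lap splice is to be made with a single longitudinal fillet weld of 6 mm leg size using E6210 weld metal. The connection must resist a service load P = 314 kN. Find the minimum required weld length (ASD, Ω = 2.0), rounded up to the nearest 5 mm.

L = 400 mm

E62XX → F_EXX = 620 MPa.
Throat t_e = 0.707 × 6 = 4.242 mm.
r_n/Ω = (0.6 × 620 × 4.242) / 2.0 = 789 N/mm = 0.789 kN/mm.
L_req = P / (r_n/Ω) = 314 / 0.789 = 398 mm total.
Round up → use L = 400 mm.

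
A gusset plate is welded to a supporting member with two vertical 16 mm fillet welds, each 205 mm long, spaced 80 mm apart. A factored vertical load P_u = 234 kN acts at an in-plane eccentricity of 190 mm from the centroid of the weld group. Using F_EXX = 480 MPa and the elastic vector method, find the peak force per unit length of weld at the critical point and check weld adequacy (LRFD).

f_max ≈ 2600 N/mm; NOT adequate

Total weld length L_w = 410 mm. Treat welds as unit-width lines.
Polar moment about centroid: J = 2[d³/12 + d(b/2)²] = 2[205³/12 + 205×40²] = 2092000 mm³.
Direct shear f_v = P/L_w = 234×10³ / 410 = 570.7 N/mm (vertical).
Torsion M = P·e = 234×10³ × 190 = 44460000 N·mm.
Critical point at (x, y) = (40, 102.5) from centroid. f_tx = M·y/J = 2179 N/mm; f_ty = M·x/J = 850.2 N/mm.
Resultant f_max = √[f_tx² + (f_v + f_ty)²] = √[2179² + (570.7 + 850.2)²] = 2601 N/mm.
Capacity per unit length: φr_n = 0.75 × 0.6 × 480 × (0.707 × 16) = 2443 N/mm.
2601 > 2443 → NOT adequate.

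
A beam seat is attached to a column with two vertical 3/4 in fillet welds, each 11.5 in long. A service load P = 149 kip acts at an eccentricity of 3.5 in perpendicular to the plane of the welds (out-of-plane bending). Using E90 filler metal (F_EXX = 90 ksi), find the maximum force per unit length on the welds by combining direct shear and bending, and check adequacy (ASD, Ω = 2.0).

f_max ≈ 13.5 kip/in; adequate

L_w = 2 × 11.5 = 23 in; section modulus (unit throat) S = 2 × L²/6 = 44.08 in².
Direct shear f_v = P/L_w = 149/23 = 6.478 kip/in.
Moment M = P × e = 149 × 3.5 = 521.5 kip·in; bending f_b = M/S = 11.83 kip/in.
f_max = √(f_v² + f_b²) = √(6.478² + 11.83²) = 13.49 kip/in.
r_n/Ω = (1/2.0) × 0.6 × 90 × (0.707 × 0.75) = 14.32 kip/in → adequate.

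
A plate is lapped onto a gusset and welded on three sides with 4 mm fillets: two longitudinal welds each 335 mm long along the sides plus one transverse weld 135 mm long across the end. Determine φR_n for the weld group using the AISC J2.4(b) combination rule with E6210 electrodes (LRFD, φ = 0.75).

φR_n ≈ 635 kN

E62XX → F_EXX = 620 MPa.
t_e = 0.707 × 4 = 2.828 mm.
R_nwl = 0.6 × 620 × 2.828 × 670 × 10⁻³ = 704.9 kN (longitudinal, 2 welds).
R_nwt = 0.6 × 620 × 2.828 × 135 × 10⁻³ = 142 kN (transverse, base value).
(i) R_nwl + R_nwt = 846.9 kN; (ii) 0.85 R_nwl + 1.5 R_nwt = 812.2 kN.
R_n = max = 846.9 kN [governs: (i)]; φR_n = 635.2 kN.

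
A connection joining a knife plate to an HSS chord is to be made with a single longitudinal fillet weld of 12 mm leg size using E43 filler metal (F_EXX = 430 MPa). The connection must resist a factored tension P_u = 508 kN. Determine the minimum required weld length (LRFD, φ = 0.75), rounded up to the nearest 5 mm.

Throat t_e = 0.707 × 12 = 8.484 mm.
φr_n = 0.75 × 0.6 × 430 × 8.484 × 10⁻³ = 1.642 kN/mm.
L_req = P_u / φr_n = 508 / 1.642 = 309.4 mm total.
Round up → use L = 310 mm.

L = 310 mm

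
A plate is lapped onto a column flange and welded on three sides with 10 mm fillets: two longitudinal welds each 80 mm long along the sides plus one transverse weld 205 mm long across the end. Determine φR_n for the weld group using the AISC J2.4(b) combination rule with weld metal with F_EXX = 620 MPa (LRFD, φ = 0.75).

φR_n ≈ 875 kN

t_e = 0.707 × 10 = 7.07 mm.
R_nwl = 0.6 × 620 × 7.07 × 160 × 10⁻³ = 420.8 kN (longitudinal, 2 welds).
R_nwt = 0.6 × 620 × 7.07 × 205 × 10⁻³ = 539.2 kN (transverse, base value).
(i) R_nwl + R_nwt = 960 kN; (ii) 0.85 R_nwl + 1.5 R_nwt = 1166 kN.
R_n = max = 1166 kN [governs: (ii)]; φR_n = 874.8 kN.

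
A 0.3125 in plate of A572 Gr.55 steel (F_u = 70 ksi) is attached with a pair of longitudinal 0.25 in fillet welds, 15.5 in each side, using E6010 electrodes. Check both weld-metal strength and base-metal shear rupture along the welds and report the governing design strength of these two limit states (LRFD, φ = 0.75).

φR_n ≈ 148 kip (weld metal governs)

E60XX → F_EXX = 60 ksi.
t_e = 0.707 × 0.25 = 0.1767 in; L = 31 in.
Weld metal: φR_n = 0.75 × 0.6 × 60 × 0.1767 × 31 = 147.9 kip.
Base metal (shear rupture): φR_n = 0.75 × 0.6 × 70 × 0.3125 × 31 = 305.2 kip.
Governing: weld metal.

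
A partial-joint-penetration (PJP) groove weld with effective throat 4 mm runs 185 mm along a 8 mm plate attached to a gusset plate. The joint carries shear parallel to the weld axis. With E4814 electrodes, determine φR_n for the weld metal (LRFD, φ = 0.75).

φR_n ≈ 160 kN

E48XX → F_EXX = 480 MPa.
Effective throat (given) t_e = 4 mm.
A_we = 4 × 185 = 740 mm².
F_nw = 0.6 F_EXX = 288 MPa.
φR_n = 0.75 × 288 × 740 × 10⁻³ = 159.8 kN.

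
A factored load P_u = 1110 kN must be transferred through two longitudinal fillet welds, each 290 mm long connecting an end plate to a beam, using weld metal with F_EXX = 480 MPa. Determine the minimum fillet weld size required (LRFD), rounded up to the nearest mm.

Total weld length L = 580 mm.
Required throat t_e = P_u / (φ × 0.6 F_EXX × L) = 1110 / (0.75 × 0.6 × 480 × 580 × 10⁻³) = 8.86 mm.
Required leg w = t_e / 0.707 = 12.53 mm → use 13 mm.

w = 13 mm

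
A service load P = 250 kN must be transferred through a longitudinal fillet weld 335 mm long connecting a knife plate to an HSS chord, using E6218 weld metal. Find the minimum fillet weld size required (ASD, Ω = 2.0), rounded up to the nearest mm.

E62XX → F_EXX = 620 MPa.
Total weld length L = 335 mm.
Required throat t_e = P × Ω / (0.6 F_EXX × L) = 250 × 2.0 / (0.6 × 620 × 335 × 10⁻³) = 4.012 mm.
Required leg w = t_e / 0.707 = 5.675 mm → use 6 mm.

w = 6 mm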